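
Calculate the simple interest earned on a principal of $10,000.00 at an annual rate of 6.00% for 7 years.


Simple interest formula: I = P × r × t
I = $10,000.00 × 0.06 × 7
I = $4,200.00

I = P × r × t = $4,200.00


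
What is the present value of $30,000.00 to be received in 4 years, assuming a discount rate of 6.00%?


Present value formula: PV = FV / (1 + r)^t
PV = $30,000.00 / (1 + 0.06)^4
PV = $30,000.00 / 1.262477
PV = $23,762.81

PV = FV / (1 + r)^t = $23,762.81


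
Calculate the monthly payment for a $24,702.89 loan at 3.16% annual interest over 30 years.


Loan payment formula: PMT = PV × r / (1 − (1 + r)^(−n))
Monthly rate r = 0.0316/12 ≈ 0.00263333, n = 360 months
Denominator: 1 − (1 + 0.0316/12)^(−360) = 0.612002
PMT = $24,702.89 × (0.0316/12) / 0.612002
PMT = $106.29 per month

PMT = PV × r / (1-(1+r)^(-n)) = $106.29/month


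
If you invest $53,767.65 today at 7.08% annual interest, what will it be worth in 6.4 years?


Future value formula: FV = PV × (1 + r)^t
FV = $53,767.65 × (1 + 0.0708)^6.4
FV = $53,767.65 × 1.549293
FV = $83,301.84

FV = PV × (1 + r)^t = $83,301.84


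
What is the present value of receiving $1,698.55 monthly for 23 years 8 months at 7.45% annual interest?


Present value of an ordinary annuity: PV = PMT × (1 − (1 + r)^(−n)) / r
Monthly rate r = 0.0745/12 ≈ 0.00620833, n = 284
PV = $1,698.55 × (1 − (1 + 0.0745/12)^(−284)) / (0.0745/12)
PV = $1,698.55 × 133.298536
PV = $226,414.23

PV = PMT × (1-(1+r)^(-n))/r = $226,414.23


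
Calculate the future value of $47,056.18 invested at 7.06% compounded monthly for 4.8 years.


Compound interest formula: A = P(1 + r/n)^(nt)
A = $47,056.18 × (1 + 0.0706/12)^(12 × 4.8)
Growth factor: (1 + 0.0706/12)^57.6 = 1.401982
A = $47,056.18 × 1.401982
A = $65,971.92

A = P(1 + r/n)^(nt) = $65,971.92


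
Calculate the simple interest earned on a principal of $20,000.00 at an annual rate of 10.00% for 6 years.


Simple interest formula: I = P × r × t
I = $20,000.00 × 0.1 × 6
I = $12,000.00

I = P × r × t = $12,000.00


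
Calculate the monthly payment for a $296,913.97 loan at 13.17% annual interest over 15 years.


Loan payment formula: PMT = PV × r / (1 − (1 + r)^(−n))
Monthly rate r = 0.1317/12 = 0.010975, n = 180 months
Denominator: 1 − (1 + 0.1317/12)^(−180) = 0.8598074
PMT = $296,913.97 × (0.1317/12) / 0.8598074
PMT = $3,789.95 per month

PMT = PV × r / (1-(1+r)^(-n)) = $3,789.95/month


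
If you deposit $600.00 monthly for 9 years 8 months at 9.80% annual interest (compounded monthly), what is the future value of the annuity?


Future value of an ordinary annuity: FV = PMT × ((1 + r)^n − 1) / r
Monthly rate r = 0.098/12 ≈ 0.00816667, n = 116
FV = $600.00 × ((1 + 0.098/12)^116 − 1) / (0.098/12)
FV = $600.00 × 192.112782
FV = $115,267.67

FV = PMT × ((1+r)^n - 1)/r = $115,267.67


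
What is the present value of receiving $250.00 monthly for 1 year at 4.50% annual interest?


Present value of an ordinary annuity: PV = PMT × (1 − (1 + r)^(−n)) / r
Monthly rate r = 0.045/12 = 0.00375, n = 12
PV = $250.00 × (1 − (1 + 0.045/12)^(−12)) / (0.045/12)
PV = $250.00 × 11.712548
PV = $2,928.14

PV = PMT × (1-(1+r)^(-n))/r = $2,928.14


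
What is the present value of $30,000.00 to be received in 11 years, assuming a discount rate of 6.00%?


Present value formula: PV = FV / (1 + r)^t
PV = $30,000.00 / (1 + 0.06)^11
PV = $30,000.00 / 1.8982986
PV = $15,803.63

PV = FV / (1 + r)^t = $15,803.63


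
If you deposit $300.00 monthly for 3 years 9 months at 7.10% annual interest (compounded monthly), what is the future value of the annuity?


Future value of an ordinary annuity: FV = PMT × ((1 + r)^n − 1) / r
Monthly rate r = 0.071/12 ≈ 0.00591667, n = 45
FV = $300.00 × ((1 + 0.071/12)^45 − 1) / (0.071/12)
FV = $300.00 × 51.386667
FV = $15,416.00

FV = PMT × ((1+r)^n - 1)/r = $15,416.00


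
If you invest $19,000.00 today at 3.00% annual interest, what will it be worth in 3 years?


Future value formula: FV = PV × (1 + r)^t
FV = $19,000.00 × (1 + 0.03)^3
FV = $19,000.00 × 1.092727
FV = $20,761.81

FV = PV × (1 + r)^t = $20,761.81


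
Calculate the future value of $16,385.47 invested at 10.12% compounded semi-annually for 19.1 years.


Compound interest formula: A = P(1 + r/n)^(nt)
A = $16,385.47 × (1 + 0.1012/2)^(2 × 19.1)
Growth factor: (1 + 0.1012/2)^38.2 = 6.590351
A = $16,385.47 × 6.590351
A = $107,986.00

A = P(1 + r/n)^(nt) = $107,986.00


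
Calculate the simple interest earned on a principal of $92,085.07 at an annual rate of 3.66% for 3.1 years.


Simple interest formula: I = P × r × t
I = $92,085.07 × 0.0366 × 3.1
I = $10,447.97

I = P × r × t = $10,447.97


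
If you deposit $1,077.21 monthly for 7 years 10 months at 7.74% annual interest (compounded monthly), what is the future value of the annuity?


Future value of an ordinary annuity: FV = PMT × ((1 + r)^n − 1) / r
Monthly rate r = 0.0774/12 = 0.00645, n = 94
FV = $1,077.21 × ((1 + 0.0774/12)^94 − 1) / (0.0774/12)
FV = $1,077.21 × 128.692692
FV = $138,629.05

FV = PMT × ((1+r)^n - 1)/r = $138,629.05


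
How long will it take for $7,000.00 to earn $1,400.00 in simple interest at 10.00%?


Rearrange the simple interest formula for t:
I = P × r × t  ⇒  t = I / (P × r)
t = $1,400.00 / ($7,000.00 × 0.1)
t = 2

t = I/(P×r) = 2 years


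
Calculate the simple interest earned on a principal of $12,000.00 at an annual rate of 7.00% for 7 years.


Simple interest formula: I = P × r × t
I = $12,000.00 × 0.07 × 7
I = $5,880.00

I = P × r × t = $5,880.00


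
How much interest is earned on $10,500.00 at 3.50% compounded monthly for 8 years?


Compound interest earned = final amount − principal.
A = P(1 + r/n)^(nt) = $10,500.00 × (1 + 0.035/12)^(12 × 8) = $13,887.20
Interest = A − P = $13,887.20 − $10,500.00 = $3,387.20

Interest = A - P = $3,387.20


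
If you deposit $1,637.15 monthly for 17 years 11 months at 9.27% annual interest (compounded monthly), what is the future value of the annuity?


Future value of an ordinary annuity: FV = PMT × ((1 + r)^n − 1) / r
Monthly rate r = 0.0927/12 = 0.007725, n = 215
FV = $1,637.15 × ((1 + 0.0927/12)^215 − 1) / (0.0927/12)
FV = $1,637.15 × 547.6279544
FV = $896,549.11

FV = PMT × ((1+r)^n - 1)/r = $896,549.11


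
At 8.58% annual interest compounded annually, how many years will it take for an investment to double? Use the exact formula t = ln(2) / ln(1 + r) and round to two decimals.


Doubling condition: (1 + r)^t = 2
Take ln of both sides: t × ln(1 + r) = ln(2)
t = ln(2) / ln(1 + r)
t = 0.693147 / 0.082317
t = 8.42

t = ln(2) / ln(1 + r) = 8.42 years


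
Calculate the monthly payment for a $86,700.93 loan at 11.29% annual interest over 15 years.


Loan payment formula: PMT = PV × r / (1 − (1 + r)^(−n))
Monthly rate r = 0.1129/12 ≈ 0.00940833, n = 180 months
Denominator: 1 − (1 + 0.1129/12)^(−180) = 0.814664
PMT = $86,700.93 × (0.1129/12) / 0.814664
PMT = $1,001.29 per month

PMT = PV × r / (1-(1+r)^(-n)) = $1,001.29/month


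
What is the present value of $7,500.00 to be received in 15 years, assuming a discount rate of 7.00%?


Present value formula: PV = FV / (1 + r)^t
PV = $7,500.00 / (1 + 0.07)^15
PV = $7,500.00 / 2.7590315
PV = $2,718.35

PV = FV / (1 + r)^t = $2,718.35


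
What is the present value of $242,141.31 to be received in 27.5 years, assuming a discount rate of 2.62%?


Present value formula: PV = FV / (1 + r)^t
PV = $242,141.31 / (1 + 0.0262)^27.5
PV = $242,141.31 / 2.0364806
PV = $118,901.85

PV = FV / (1 + r)^t = $118,901.85


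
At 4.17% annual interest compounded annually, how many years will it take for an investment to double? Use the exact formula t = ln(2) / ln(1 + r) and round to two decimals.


Doubling condition: (1 + r)^t = 2
Take ln of both sides: t × ln(1 + r) = ln(2)
t = ln(2) / ln(1 + r)
t = 0.693147 / 0.040854
t = 16.97

t = ln(2) / ln(1 + r) = 16.97 years


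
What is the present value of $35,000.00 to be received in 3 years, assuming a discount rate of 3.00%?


Present value formula: PV = FV / (1 + r)^t
PV = $35,000.00 / (1 + 0.03)^3
PV = $35,000.00 / 1.092727
PV = $32,029.96

PV = FV / (1 + r)^t = $32,029.96


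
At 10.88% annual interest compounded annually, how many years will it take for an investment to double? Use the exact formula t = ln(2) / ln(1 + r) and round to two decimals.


Doubling condition: (1 + r)^t = 2
Take ln of both sides: t × ln(1 + r) = ln(2)
t = ln(2) / ln(1 + r)
t = 0.693147 / 0.103278
t = 6.71

t = ln(2) / ln(1 + r) = 6.71 years


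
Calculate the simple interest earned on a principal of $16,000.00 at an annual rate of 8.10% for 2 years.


Simple interest formula: I = P × r × t
I = $16,000.00 × 0.081 × 2
I = $2,592.00

I = P × r × t = $2,592.00


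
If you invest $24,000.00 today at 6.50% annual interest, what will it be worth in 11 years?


Future value formula: FV = PV × (1 + r)^t
FV = $24,000.00 × (1 + 0.065)^11
FV = $24,000.00 × 1.9991514
FV = $47,979.63

FV = PV × (1 + r)^t = $47,979.63


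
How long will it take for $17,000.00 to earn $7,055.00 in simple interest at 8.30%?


Rearrange the simple interest formula for t:
I = P × r × t  ⇒  t = I / (P × r)
t = $7,055.00 / ($17,000.00 × 0.083)
t = 5

t = I/(P×r) = 5 years


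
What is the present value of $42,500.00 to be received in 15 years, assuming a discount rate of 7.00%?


Present value formula: PV = FV / (1 + r)^t
PV = $42,500.00 / (1 + 0.07)^15
PV = $42,500.00 / 2.7590315
PV = $15,403.96

PV = FV / (1 + r)^t = $15,403.96


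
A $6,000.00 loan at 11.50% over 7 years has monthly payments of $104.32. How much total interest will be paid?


Total paid over the life of the loan = PMT × n.
Total paid = $104.32 × 84 = $8,762.88
Total interest = total paid − principal = $8,762.88 − $6,000.00 = $2,762.88

Total interest = (PMT × n) - PV = $2,762.88


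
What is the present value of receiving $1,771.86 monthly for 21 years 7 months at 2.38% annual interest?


Present value of an ordinary annuity: PV = PMT × (1 − (1 + r)^(−n)) / r
Monthly rate r = 0.0238/12 ≈ 0.00198333, n = 259
PV = $1,771.86 × (1 − (1 + 0.0238/12)^(−259)) / (0.0238/12)
PV = $1,771.86 × 202.390454
PV = $358,607.55

PV = PMT × (1-(1+r)^(-n))/r = $358,607.55


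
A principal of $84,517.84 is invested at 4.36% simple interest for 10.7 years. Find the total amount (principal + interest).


Total amount formula: A = P(1 + rt) = P + P·r·t
Interest: I = P × r × t = $84,517.84 × 0.0436 × 10.7 = $39,429.26
A = P + I = $84,517.84 + $39,429.26 = $123,947.10

A = P + I = P(1 + rt) = $123,947.10


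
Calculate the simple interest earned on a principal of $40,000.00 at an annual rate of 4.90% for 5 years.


Simple interest formula: I = P × r × t
I = $40,000.00 × 0.049 × 5
I = $9,800.00

I = P × r × t = $9,800.00


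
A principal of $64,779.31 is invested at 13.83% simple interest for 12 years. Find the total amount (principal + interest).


Total amount formula: A = P(1 + rt) = P + P·r·t
Interest: I = P × r × t = $64,779.31 × 0.1383 × 12 = $107,507.74
A = P + I = $64,779.31 + $107,507.74 = $172,287.05

A = P + I = P(1 + rt) = $172,287.05


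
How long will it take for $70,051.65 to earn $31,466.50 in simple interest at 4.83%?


Rearrange the simple interest formula for t:
I = P × r × t  ⇒  t = I / (P × r)
t = $31,466.50 / ($70,051.65 × 0.0483)
t = 9.3

t = I/(P×r) = 9.3 years


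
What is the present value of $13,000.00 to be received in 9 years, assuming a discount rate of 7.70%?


Present value formula: PV = FV / (1 + r)^t
PV = $13,000.00 / (1 + 0.077)^9
PV = $13,000.00 / 1.949581
PV = $6,668.10

PV = FV / (1 + r)^t = $6,668.10


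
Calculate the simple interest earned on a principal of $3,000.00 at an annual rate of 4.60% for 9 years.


Simple interest formula: I = P × r × t
I = $3,000.00 × 0.046 × 9
I = $1,242.00

I = P × r × t = $1,242.00


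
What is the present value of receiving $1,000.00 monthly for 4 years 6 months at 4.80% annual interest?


Present value of an ordinary annuity: PV = PMT × (1 − (1 + r)^(−n)) / r
Monthly rate r = 0.048/12 = 0.004, n = 54
PV = $1,000.00 × (1 − (1 + 0.048/12)^(−54)) / (0.048/12)
PV = $1,000.00 × 48.479368
PV = $48,479.37

PV = PMT × (1-(1+r)^(-n))/r = $48,479.37


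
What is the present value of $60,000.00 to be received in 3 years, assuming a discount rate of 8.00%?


Present value formula: PV = FV / (1 + r)^t
PV = $60,000.00 / (1 + 0.08)^3
PV = $60,000.00 / 1.259712
PV = $47,629.93

PV = FV / (1 + r)^t = $47,629.93


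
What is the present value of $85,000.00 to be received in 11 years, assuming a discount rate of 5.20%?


Present value formula: PV = FV / (1 + r)^t
PV = $85,000.00 / (1 + 0.052)^11
PV = $85,000.00 / 1.746518
PV = $48,668.26

PV = FV / (1 + r)^t = $48,668.26


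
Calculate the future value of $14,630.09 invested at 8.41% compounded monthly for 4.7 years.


Compound interest formula: A = P(1 + r/n)^(nt)
A = $14,630.09 × (1 + 0.0841/12)^(12 × 4.7)
Growth factor: (1 + 0.0841/12)^56.4 = 1.482739
A = $14,630.09 × 1.482739
A = $21,692.61

A = P(1 + r/n)^(nt) = $21,692.61


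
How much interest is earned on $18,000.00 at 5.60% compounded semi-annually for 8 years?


Compound interest earned = final amount − principal.
A = P(1 + r/n)^(nt) = $18,000.00 × (1 + 0.056/2)^(2 × 8) = $28,000.28
Interest = A − P = $28,000.28 − $18,000.00 = $10,000.28

Interest = A - P = $10,000.28


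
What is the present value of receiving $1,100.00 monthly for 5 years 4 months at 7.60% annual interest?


Present value of an ordinary annuity: PV = PMT × (1 − (1 + r)^(−n)) / r
Monthly rate r = 0.076/12 ≈ 0.00633333, n = 64
PV = $1,100.00 × (1 − (1 + 0.076/12)^(−64)) / (0.076/12)
PV = $1,100.00 × 52.483060
PV = $57,731.37

PV = PMT × (1-(1+r)^(-n))/r = $57,731.37


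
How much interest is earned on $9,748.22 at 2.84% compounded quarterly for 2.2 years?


Compound interest earned = final amount − principal.
A = P(1 + r/n)^(nt) = $9,748.22 × (1 + 0.0284/4)^(4 × 2.2) = $10,374.43
Interest = A − P = $10,374.43 − $9,748.22 = $626.21

Interest = A - P = $626.21


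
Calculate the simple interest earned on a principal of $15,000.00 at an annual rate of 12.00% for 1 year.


Simple interest formula: I = P × r × t
I = $15,000.00 × 0.12 × 1
I = $1,800.00

I = P × r × t = $1,800.00


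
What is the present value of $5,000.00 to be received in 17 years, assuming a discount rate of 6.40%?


Present value formula: PV = FV / (1 + r)^t
PV = $5,000.00 / (1 + 0.064)^17
PV = $5,000.00 / 2.870831
PV = $1,741.66

PV = FV / (1 + r)^t = $1,741.66


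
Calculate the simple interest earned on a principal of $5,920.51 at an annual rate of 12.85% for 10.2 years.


Simple interest formula: I = P × r × t
I = $5,920.51 × 0.1285 × 10.2
I = $7,760.01

I = P × r × t = $7,760.01


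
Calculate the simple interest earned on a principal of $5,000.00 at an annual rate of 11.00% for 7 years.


Simple interest formula: I = P × r × t
I = $5,000.00 × 0.11 × 7
I = $3,850.00

I = P × r × t = $3,850.00


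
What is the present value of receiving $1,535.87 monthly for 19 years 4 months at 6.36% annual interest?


Present value of an ordinary annuity: PV = PMT × (1 − (1 + r)^(−n)) / r
Monthly rate r = 0.0636/12 = 0.0053, n = 232
PV = $1,535.87 × (1 − (1 + 0.0636/12)^(−232)) / (0.0636/12)
PV = $1,535.87 × 133.328206
PV = $204,774.79

PV = PMT × (1-(1+r)^(-n))/r = $204,774.79


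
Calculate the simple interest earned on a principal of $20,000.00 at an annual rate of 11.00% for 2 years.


Simple interest formula: I = P × r × t
I = $20,000.00 × 0.11 × 2
I = $4,400.00

I = P × r × t = $4,400.00


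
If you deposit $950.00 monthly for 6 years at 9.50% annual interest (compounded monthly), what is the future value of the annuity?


Future value of an ordinary annuity: FV = PMT × ((1 + r)^n − 1) / r
Monthly rate r = 0.095/12 ≈ 0.00791667, n = 72
FV = $950.00 × ((1 + 0.095/12)^72 − 1) / (0.095/12)
FV = $950.00 × 96.543509
FV = $91,716.33

FV = PMT × ((1+r)^n - 1)/r = $91,716.33


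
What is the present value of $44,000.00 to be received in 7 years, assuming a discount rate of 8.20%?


Present value formula: PV = FV / (1 + r)^t
PV = $44,000.00 / (1 + 0.082)^7
PV = $44,000.00 / 1.7361643
PV = $25,343.22

PV = FV / (1 + r)^t = $25,343.22


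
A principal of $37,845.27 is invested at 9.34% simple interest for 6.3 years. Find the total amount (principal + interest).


Total amount formula: A = P(1 + rt) = P + P·r·t
Interest: I = P × r × t = $37,845.27 × 0.0934 × 6.3 = $22,268.91
A = P + I = $37,845.27 + $22,268.91 = $60,114.18

A = P + I = P(1 + rt) = $60,114.18


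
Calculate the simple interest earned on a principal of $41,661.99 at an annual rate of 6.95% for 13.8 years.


Simple interest formula: I = P × r × t
I = $41,661.99 × 0.0695 × 13.8
I = $39,958.01

I = P × r × t = $39,958.01


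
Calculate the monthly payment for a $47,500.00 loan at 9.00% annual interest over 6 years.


Loan payment formula: PMT = PV × r / (1 − (1 + r)^(−n))
Monthly rate r = 0.09/12 = 0.0075, n = 72 months
Denominator: 1 − (1 + 0.09/12)^(−72) = 0.416076
PMT = $47,500.00 × (0.09/12) / 0.416076
PMT = $856.21 per month

PMT = PV × r / (1-(1+r)^(-n)) = $856.21/month


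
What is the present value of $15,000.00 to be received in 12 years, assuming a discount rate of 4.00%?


Present value formula: PV = FV / (1 + r)^t
PV = $15,000.00 / (1 + 0.04)^12
PV = $15,000.00 / 1.601032
PV = $9,368.96

PV = FV / (1 + r)^t = $9,368.96


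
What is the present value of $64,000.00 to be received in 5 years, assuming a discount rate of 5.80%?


Present value formula: PV = FV / (1 + r)^t
PV = $64,000.00 / (1 + 0.058)^5
PV = $64,000.00 / 1.3256484
PV = $48,278.26

PV = FV / (1 + r)^t = $48,278.26


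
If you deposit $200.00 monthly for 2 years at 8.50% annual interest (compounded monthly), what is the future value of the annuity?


Future value of an ordinary annuity: FV = PMT × ((1 + r)^n − 1) / r
Monthly rate r = 0.085/12 ≈ 0.00708333, n = 24
FV = $200.00 × ((1 + 0.085/12)^24 − 1) / (0.085/12)
FV = $200.00 × 26.060437
FV = $5,212.09

FV = PMT × ((1+r)^n - 1)/r = $5,212.09


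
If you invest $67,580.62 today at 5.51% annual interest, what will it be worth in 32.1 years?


Future value formula: FV = PV × (1 + r)^t
FV = $67,580.62 × (1 + 0.0551)^32.1
FV = $67,580.62 × 5.59403655
FV = $378,048.46

FV = PV × (1 + r)^t = $378,048.46


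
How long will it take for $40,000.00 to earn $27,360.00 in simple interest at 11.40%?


Rearrange the simple interest formula for t:
I = P × r × t  ⇒  t = I / (P × r)
t = $27,360.00 / ($40,000.00 × 0.114)
t = 6

t = I/(P×r) = 6 years


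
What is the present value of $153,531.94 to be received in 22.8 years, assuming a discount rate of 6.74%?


Present value formula: PV = FV / (1 + r)^t
PV = $153,531.94 / (1 + 0.0674)^22.8
PV = $153,531.94 / 4.424458
PV = $34,700.73

PV = FV / (1 + r)^t = $34,700.73


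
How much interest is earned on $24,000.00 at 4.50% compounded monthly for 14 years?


Compound interest earned = final amount − principal.
A = P(1 + r/n)^(nt) = $24,000.00 × (1 + 0.045/12)^(12 × 14) = $45,009.59
Interest = A − P = $45,009.59 − $24,000.00 = $21,009.59

Interest = A - P = $21,009.59


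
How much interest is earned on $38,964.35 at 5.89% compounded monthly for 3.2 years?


Compound interest earned = final amount − principal.
A = P(1 + r/n)^(nt) = $38,964.35 × (1 + 0.0589/12)^(12 × 3.2) = $47,024.37
Interest = A − P = $47,024.37 − $38,964.35 = $8,060.02

Interest = A - P = $8,060.02


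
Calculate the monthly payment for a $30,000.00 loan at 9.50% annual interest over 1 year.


Loan payment formula: PMT = PV × r / (1 − (1 + r)^(−n))
Monthly rate r = 0.095/12 ≈ 0.00791667, n = 12 months
Denominator: 1 − (1 + 0.095/12)^(−12) = 0.0902868
PMT = $30,000.00 × (0.095/12) / 0.0902868
PMT = $2,630.51 per month

PMT = PV × r / (1-(1+r)^(-n)) = $2,630.51/month


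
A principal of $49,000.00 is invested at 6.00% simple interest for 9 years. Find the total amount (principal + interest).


Total amount formula: A = P(1 + rt) = P + P·r·t
Interest: I = P × r × t = $49,000.00 × 0.06 × 9 = $26,460.00
A = P + I = $49,000.00 + $26,460.00 = $75,460.00

A = P + I = P(1 + rt) = $75,460.00


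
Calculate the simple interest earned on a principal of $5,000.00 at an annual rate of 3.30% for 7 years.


Simple interest formula: I = P × r × t
I = $5,000.00 × 0.033 × 7
I = $1,155.00

I = P × r × t = $1,155.00


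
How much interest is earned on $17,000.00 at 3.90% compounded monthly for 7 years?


Compound interest earned = final amount − principal.
A = P(1 + r/n)^(nt) = $17,000.00 × (1 + 0.039/12)^(12 × 7) = $22,326.42
Interest = A − P = $22,326.42 − $17,000.00 = $5,326.42

Interest = A - P = $5,326.42


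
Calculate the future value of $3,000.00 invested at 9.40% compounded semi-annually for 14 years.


Compound interest formula: A = P(1 + r/n)^(nt)
A = $3,000.00 × (1 + 0.094/2)^(2 × 14)
Growth factor: (1 + 0.094/2)^28 = 3.618321
A = $3,000.00 × 3.618321
A = $10,854.96

A = P(1 + r/n)^(nt) = $10,854.96


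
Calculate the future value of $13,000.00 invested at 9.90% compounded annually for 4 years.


Compound interest formula: A = P(1 + r/n)^(nt)
A = $13,000.00 × (1 + 0.099/1)^(1 × 4)
Growth factor: (1 + 0.099/1)^4 = 1.458783
A = $13,000.00 × 1.458783
A = $18,964.18

A = P(1 + r/n)^(nt) = $18,964.18


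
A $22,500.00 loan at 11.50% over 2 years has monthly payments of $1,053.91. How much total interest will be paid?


Total paid over the life of the loan = PMT × n.
Total paid = $1,053.91 × 24 = $25,293.84
Total interest = total paid − principal = $25,293.84 − $22,500.00 = $2,793.84

Total interest = (PMT × n) - PV = $2,793.84


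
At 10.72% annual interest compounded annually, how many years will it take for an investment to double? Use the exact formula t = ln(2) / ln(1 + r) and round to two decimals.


Doubling condition: (1 + r)^t = 2
Take ln of both sides: t × ln(1 + r) = ln(2)
t = ln(2) / ln(1 + r)
t = 0.693147 / 0.101834
t = 6.81

t = ln(2) / ln(1 + r) = 6.81 years


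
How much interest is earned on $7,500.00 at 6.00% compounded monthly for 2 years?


Compound interest earned = final amount − principal.
A = P(1 + r/n)^(nt) = $7,500.00 × (1 + 0.06/12)^(12 × 2) = $8,453.70
Interest = A − P = $8,453.70 − $7,500.00 = $953.70

Interest = A - P = $953.70


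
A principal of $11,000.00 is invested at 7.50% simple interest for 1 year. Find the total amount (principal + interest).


Total amount formula: A = P(1 + rt) = P + P·r·t
Interest: I = P × r × t = $11,000.00 × 0.075 × 1 = $825.00
A = P + I = $11,000.00 + $825.00 = $11,825.00

A = P + I = P(1 + rt) = $11,825.00


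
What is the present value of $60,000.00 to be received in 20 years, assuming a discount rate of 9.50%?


Present value formula: PV = FV / (1 + r)^t
PV = $60,000.00 / (1 + 0.095)^20
PV = $60,000.00 / 6.141612
PV = $9,769.42

PV = FV / (1 + r)^t = $9,769.42


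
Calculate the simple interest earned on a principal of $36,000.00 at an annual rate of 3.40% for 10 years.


Simple interest formula: I = P × r × t
I = $36,000.00 × 0.034 × 10
I = $12,240.00

I = P × r × t = $12,240.00


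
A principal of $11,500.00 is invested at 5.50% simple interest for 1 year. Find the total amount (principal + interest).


Total amount formula: A = P(1 + rt) = P + P·r·t
Interest: I = P × r × t = $11,500.00 × 0.055 × 1 = $632.50
A = P + I = $11,500.00 + $632.50 = $12,132.50

A = P + I = P(1 + rt) = $12,132.50


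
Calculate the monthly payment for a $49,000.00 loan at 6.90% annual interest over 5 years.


Loan payment formula: PMT = PV × r / (1 − (1 + r)^(−n))
Monthly rate r = 0.069/12 = 0.00575, n = 60 months
Denominator: 1 − (1 + 0.069/12)^(−60) = 0.291080
PMT = $49,000.00 × (0.069/12) / 0.291080
PMT = $967.95 per month

PMT = PV × r / (1-(1+r)^(-n)) = $967.95/month


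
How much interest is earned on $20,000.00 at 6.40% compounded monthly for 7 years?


Compound interest earned = final amount − principal.
A = P(1 + r/n)^(nt) = $20,000.00 × (1 + 0.064/12)^(12 × 7) = $31,266.33
Interest = A − P = $31,266.33 − $20,000.00 = $11,266.33

Interest = A - P = $11,266.33


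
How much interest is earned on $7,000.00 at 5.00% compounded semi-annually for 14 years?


Compound interest earned = final amount − principal.
A = P(1 + r/n)^(nt) = $7,000.00 × (1 + 0.05/2)^(2 × 14) = $13,975.47
Interest = A − P = $13,975.47 − $7,000.00 = $6,975.47

Interest = A - P = $6,975.47


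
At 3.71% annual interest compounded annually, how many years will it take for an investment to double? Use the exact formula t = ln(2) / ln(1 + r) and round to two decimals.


Doubling condition: (1 + r)^t = 2
Take ln of both sides: t × ln(1 + r) = ln(2)
t = ln(2) / ln(1 + r)
t = 0.693147 / 0.036428
t = 19.03

t = ln(2) / ln(1 + r) = 19.03 years


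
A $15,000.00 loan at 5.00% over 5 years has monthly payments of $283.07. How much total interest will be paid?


Total paid over the life of the loan = PMT × n.
Total paid = $283.07 × 60 = $16,984.20
Total interest = total paid − principal = $16,984.20 − $15,000.00 = $1,984.20

Total interest = (PMT × n) - PV = $1,984.20


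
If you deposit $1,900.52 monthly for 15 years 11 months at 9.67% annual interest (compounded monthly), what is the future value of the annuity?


Future value of an ordinary annuity: FV = PMT × ((1 + r)^n − 1) / r
Monthly rate r = 0.0967/12 ≈ 0.00805833, n = 191
FV = $1,900.52 × ((1 + 0.0967/12)^191 − 1) / (0.0967/12)
FV = $1,900.52 × 450.704686
FV = $856,573.27

FV = PMT × ((1+r)^n - 1)/r = $856,573.27


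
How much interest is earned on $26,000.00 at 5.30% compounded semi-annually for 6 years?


Compound interest earned = final amount − principal.
A = P(1 + r/n)^(nt) = $26,000.00 × (1 + 0.053/2)^(2 × 6) = $35,586.13
Interest = A − P = $35,586.13 − $26,000.00 = $9,586.13

Interest = A - P = $9,586.13


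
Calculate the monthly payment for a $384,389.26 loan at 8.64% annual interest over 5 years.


Loan payment formula: PMT = PV × r / (1 − (1 + r)^(−n))
Monthly rate r = 0.0864/12 = 0.0072, n = 60 months
Denominator: 1 − (1 + 0.0864/12)^(−60) = 0.349785
PMT = $384,389.26 × (0.0864/12) / 0.349785
PMT = $7,912.30 per month

PMT = PV × r / (1-(1+r)^(-n)) = $7,912.30/month


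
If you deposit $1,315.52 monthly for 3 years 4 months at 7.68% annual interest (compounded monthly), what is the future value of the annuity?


Future value of an ordinary annuity: FV = PMT × ((1 + r)^n − 1) / r
Monthly rate r = 0.0768/12 = 0.0064, n = 40
FV = $1,315.52 × ((1 + 0.0768/12)^40 − 1) / (0.0768/12)
FV = $1,315.52 × 45.421789
FV = $59,753.27

FV = PMT × ((1+r)^n - 1)/r = $59,753.27


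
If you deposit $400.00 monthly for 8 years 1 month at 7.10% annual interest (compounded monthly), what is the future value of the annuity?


Future value of an ordinary annuity: FV = PMT × ((1 + r)^n − 1) / r
Monthly rate r = 0.071/12 ≈ 0.00591667, n = 97
FV = $400.00 × ((1 + 0.071/12)^97 − 1) / (0.071/12)
FV = $400.00 × 130.513810
FV = $52,205.52

FV = PMT × ((1+r)^n - 1)/r = $52,205.52


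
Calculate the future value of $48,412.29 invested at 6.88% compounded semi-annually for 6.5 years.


Compound interest formula: A = P(1 + r/n)^(nt)
A = $48,412.29 × (1 + 0.0688/2)^(2 × 6.5)
Growth factor: (1 + 0.0688/2)^13 = 1.5522106
A = $48,412.29 × 1.5522106
A = $75,146.07

A = P(1 + r/n)^(nt) = $75,146.07


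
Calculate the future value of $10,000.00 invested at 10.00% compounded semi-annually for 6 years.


Compound interest formula: A = P(1 + r/n)^(nt)
A = $10,000.00 × (1 + 0.1/2)^(2 × 6)
Growth factor: (1 + 0.1/2)^12 = 1.795856
A = $10,000.00 × 1.795856
A = $17,958.56

A = P(1 + r/n)^(nt) = $17,958.56


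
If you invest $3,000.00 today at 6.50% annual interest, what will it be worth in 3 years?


Future value formula: FV = PV × (1 + r)^t
FV = $3,000.00 × (1 + 0.065)^3
FV = $3,000.00 × 1.207950
FV = $3,623.85

FV = PV × (1 + r)^t = $3,623.85


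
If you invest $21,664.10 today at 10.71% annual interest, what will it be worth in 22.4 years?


Future value formula: FV = PV × (1 + r)^t
FV = $21,664.10 × (1 + 0.1071)^22.4
FV = $21,664.10 × 9.767546
FV = $211,605.09

FV = PV × (1 + r)^t = $211,605.09


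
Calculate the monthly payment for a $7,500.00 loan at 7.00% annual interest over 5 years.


Loan payment formula: PMT = PV × r / (1 − (1 + r)^(−n))
Monthly rate r = 0.07/12 ≈ 0.00583333, n = 60 months
Denominator: 1 − (1 + 0.07/12)^(−60) = 0.294595
PMT = $7,500.00 × (0.07/12) / 0.294595
PMT = $148.51 per month

PMT = PV × r / (1-(1+r)^(-n)) = $148.51/month


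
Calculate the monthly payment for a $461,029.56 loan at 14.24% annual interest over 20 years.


Loan payment formula: PMT = PV × r / (1 − (1 + r)^(−n))
Monthly rate r = 0.1424/12 ≈ 0.01186667, n = 240 months
Denominator: 1 − (1 + 0.1424/12)^(−240) = 0.941060
PMT = $461,029.56 × (0.1424/12) / 0.941060
PMT = $5,813.53 per month

PMT = PV × r / (1-(1+r)^(-n)) = $5,813.53/month


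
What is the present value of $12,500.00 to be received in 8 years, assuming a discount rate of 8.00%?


Present value formula: PV = FV / (1 + r)^t
PV = $12,500.00 / (1 + 0.08)^8
PV = $12,500.00 / 1.850930
PV = $6,753.36

PV = FV / (1 + r)^t = $6,753.36


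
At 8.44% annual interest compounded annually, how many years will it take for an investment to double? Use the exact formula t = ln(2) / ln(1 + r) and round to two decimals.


Doubling condition: (1 + r)^t = 2
Take ln of both sides: t × ln(1 + r) = ln(2)
t = ln(2) / ln(1 + r)
t = 0.693147 / 0.081027
t = 8.55

t = ln(2) / ln(1 + r) = 8.55 years


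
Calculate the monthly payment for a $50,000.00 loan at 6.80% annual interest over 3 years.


Loan payment formula: PMT = PV × r / (1 − (1 + r)^(−n))
Monthly rate r = 0.068/12 ≈ 0.00566667, n = 36 months
Denominator: 1 − (1 + 0.068/12)^(−36) = 0.184068
PMT = $50,000.00 × (0.068/12) / 0.184068
PMT = $1,539.29 per month

PMT = PV × r / (1-(1+r)^(-n)) = $1,539.29/month


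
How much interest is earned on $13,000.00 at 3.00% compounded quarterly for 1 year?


Compound interest earned = final amount − principal.
A = P(1 + r/n)^(nt) = $13,000.00 × (1 + 0.03/4)^(4 × 1) = $13,394.41
Interest = A − P = $13,394.41 − $13,000.00 = $394.41

Interest = A - P = $394.41


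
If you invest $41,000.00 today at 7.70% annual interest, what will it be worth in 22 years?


Future value formula: FV = PV × (1 + r)^t
FV = $41,000.00 × (1 + 0.077)^22
FV = $41,000.00 × 5.1138204
FV = $209,666.64

FV = PV × (1 + r)^t = $209,666.64


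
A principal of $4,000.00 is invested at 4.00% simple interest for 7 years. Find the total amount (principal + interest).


Total amount formula: A = P(1 + rt) = P + P·r·t
Interest: I = P × r × t = $4,000.00 × 0.04 × 7 = $1,120.00
A = P + I = $4,000.00 + $1,120.00 = $5,120.00

A = P + I = P(1 + rt) = $5,120.00


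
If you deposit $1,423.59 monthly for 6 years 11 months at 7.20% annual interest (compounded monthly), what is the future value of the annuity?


Future value of an ordinary annuity: FV = PMT × ((1 + r)^n − 1) / r
Monthly rate r = 0.072/12 = 0.006, n = 83
FV = $1,423.59 × ((1 + 0.072/12)^83 − 1) / (0.072/12)
FV = $1,423.59 × 107.163411
FV = $152,556.76

FV = PMT × ((1+r)^n - 1)/r = $152,556.76


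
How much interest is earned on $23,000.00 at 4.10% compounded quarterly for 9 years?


Compound interest earned = final amount − principal.
A = P(1 + r/n)^(nt) = $23,000.00 × (1 + 0.041/4)^(4 × 9) = $33,202.19
Interest = A − P = $33,202.19 − $23,000.00 = $10,202.19

Interest = A - P = $10,202.19


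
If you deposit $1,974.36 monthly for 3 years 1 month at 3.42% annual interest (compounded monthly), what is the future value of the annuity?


Future value of an ordinary annuity: FV = PMT × ((1 + r)^n − 1) / r
Monthly rate r = 0.0342/12 = 0.00285, n = 37
FV = $1,974.36 × ((1 + 0.0342/12)^37 − 1) / (0.0342/12)
FV = $1,974.36 × 38.962770
FV = $76,926.53

FV = PMT × ((1+r)^n - 1)/r = $76,926.53


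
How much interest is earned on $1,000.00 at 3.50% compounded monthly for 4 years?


Compound interest earned = final amount − principal.
A = P(1 + r/n)^(nt) = $1,000.00 × (1 + 0.035/12)^(12 × 4) = $1,150.04
Interest = A − P = $1,150.04 − $1,000.00 = $150.04

Interest = A - P = $150.04


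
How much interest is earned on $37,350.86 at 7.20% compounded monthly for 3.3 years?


Compound interest earned = final amount − principal.
A = P(1 + r/n)^(nt) = $37,350.86 × (1 + 0.072/12)^(12 × 3.3) = $47,334.81
Interest = A − P = $47,334.81 − $37,350.86 = $9,983.95

Interest = A - P = $9,983.95


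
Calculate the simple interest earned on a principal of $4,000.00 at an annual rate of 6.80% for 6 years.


Simple interest formula: I = P × r × t
I = $4,000.00 × 0.068 × 6
I = $1,632.00

I = P × r × t = $1,632.00


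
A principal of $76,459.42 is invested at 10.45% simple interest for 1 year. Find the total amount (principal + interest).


Total amount formula: A = P(1 + rt) = P + P·r·t
Interest: I = P × r × t = $76,459.42 × 0.1045 × 1 = $7,990.01
A = P + I = $76,459.42 + $7,990.01 = $84,449.43

A = P + I = P(1 + rt) = $84,449.43


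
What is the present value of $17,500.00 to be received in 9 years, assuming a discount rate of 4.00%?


Present value formula: PV = FV / (1 + r)^t
PV = $17,500.00 / (1 + 0.04)^9
PV = $17,500.00 / 1.423312
PV = $12,295.27

PV = FV / (1 + r)^t = $12,295.27


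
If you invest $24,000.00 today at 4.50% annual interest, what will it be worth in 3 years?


Future value formula: FV = PV × (1 + r)^t
FV = $24,000.00 × (1 + 0.045)^3
FV = $24,000.00 × 1.1411661
FV = $27,387.99

FV = PV × (1 + r)^t = $27,387.99


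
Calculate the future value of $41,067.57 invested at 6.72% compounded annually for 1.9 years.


Compound interest formula: A = P(1 + r/n)^(nt)
A = $41,067.57 × (1 + 0.0672/1)^(1 × 1.9)
Growth factor: (1 + 0.0672/1)^1.9 = 1.1315325
A = $41,067.57 × 1.1315325
A = $46,469.29

A = P(1 + r/n)^(nt) = $46,469.29


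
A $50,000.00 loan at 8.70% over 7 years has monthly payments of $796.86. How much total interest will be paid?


Total paid over the life of the loan = PMT × n.
Total paid = $796.86 × 84 = $66,936.24
Total interest = total paid − principal = $66,936.24 − $50,000.00 = $16,936.24

Total interest = (PMT × n) - PV = $16,936.24


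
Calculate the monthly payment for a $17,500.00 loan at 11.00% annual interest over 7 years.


Loan payment formula: PMT = PV × r / (1 − (1 + r)^(−n))
Monthly rate r = 0.11/12 ≈ 0.00916667, n = 84 months
Denominator: 1 − (1 + 0.11/12)^(−84) = 0.535360
PMT = $17,500.00 × (0.11/12) / 0.535360
PMT = $299.64 per month

PMT = PV × r / (1-(1+r)^(-n)) = $299.64/month


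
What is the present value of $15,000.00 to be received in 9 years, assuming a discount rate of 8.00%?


Present value formula: PV = FV / (1 + r)^t
PV = $15,000.00 / (1 + 0.08)^9
PV = $15,000.00 / 1.999005
PV = $7,503.73

PV = FV / (1 + r)^t = $7,503.73


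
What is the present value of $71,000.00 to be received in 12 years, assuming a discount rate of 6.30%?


Present value formula: PV = FV / (1 + r)^t
PV = $71,000.00 / (1 + 0.063)^12
PV = $71,000.00 / 2.081609
PV = $34,108.23

PV = FV / (1 + r)^t = $34,108.23


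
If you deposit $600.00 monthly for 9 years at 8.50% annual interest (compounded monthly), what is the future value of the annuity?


Future value of an ordinary annuity: FV = PMT × ((1 + r)^n − 1) / r
Monthly rate r = 0.085/12 ≈ 0.00708333, n = 108
FV = $600.00 × ((1 + 0.085/12)^108 − 1) / (0.085/12)
FV = $600.00 × 161.393943
FV = $96,836.37

FV = PMT × ((1+r)^n - 1)/r = $96,836.37


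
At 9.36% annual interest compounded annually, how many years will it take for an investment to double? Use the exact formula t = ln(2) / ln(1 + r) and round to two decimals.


Doubling condition: (1 + r)^t = 2
Take ln of both sides: t × ln(1 + r) = ln(2)
t = ln(2) / ln(1 + r)
t = 0.693147 / 0.089475
t = 7.75

t = ln(2) / ln(1 + r) = 7.75 years


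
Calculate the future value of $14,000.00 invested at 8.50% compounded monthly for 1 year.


Compound interest formula: A = P(1 + r/n)^(nt)
A = $14,000.00 × (1 + 0.085/12)^(12 × 1)
Growth factor: (1 + 0.085/12)^12 = 1.088391
A = $14,000.00 × 1.088391
A = $15,237.47

A = P(1 + r/n)^(nt) = $15,237.47


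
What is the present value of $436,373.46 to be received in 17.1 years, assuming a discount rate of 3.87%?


Present value formula: PV = FV / (1 + r)^t
PV = $436,373.46 / (1 + 0.0387)^17.1
PV = $436,373.46 / 1.9141733
PV = $227,969.67

PV = FV / (1 + r)^t = $227,969.67


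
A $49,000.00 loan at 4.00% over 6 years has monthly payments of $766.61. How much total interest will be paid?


Total paid over the life of the loan = PMT × n.
Total paid = $766.61 × 72 = $55,195.92
Total interest = total paid − principal = $55,195.92 − $49,000.00 = $6,195.92

Total interest = (PMT × n) - PV = $6,195.92


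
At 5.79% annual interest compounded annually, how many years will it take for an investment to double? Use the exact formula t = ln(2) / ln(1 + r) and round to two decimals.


Doubling condition: (1 + r)^t = 2
Take ln of both sides: t × ln(1 + r) = ln(2)
t = ln(2) / ln(1 + r)
t = 0.693147 / 0.056286
t = 12.31

t = ln(2) / ln(1 + r) = 12.31 years


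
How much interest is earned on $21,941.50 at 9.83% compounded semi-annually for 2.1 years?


Compound interest earned = final amount − principal.
A = P(1 + r/n)^(nt) = $21,941.50 × (1 + 0.0983/2)^(2 × 2.1) = $26,840.10
Interest = A − P = $26,840.10 − $21,941.50 = $4,898.60

Interest = A - P = $4,898.60


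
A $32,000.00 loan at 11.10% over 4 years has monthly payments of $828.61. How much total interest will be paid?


Total paid over the life of the loan = PMT × n.
Total paid = $828.61 × 48 = $39,773.28
Total interest = total paid − principal = $39,773.28 − $32,000.00 = $7,773.28

Total interest = (PMT × n) - PV = $7,773.28


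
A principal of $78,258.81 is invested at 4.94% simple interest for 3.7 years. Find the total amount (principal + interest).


Total amount formula: A = P(1 + rt) = P + P·r·t
Interest: I = P × r × t = $78,258.81 × 0.0494 × 3.7 = $14,304.15
A = P + I = $78,258.81 + $14,304.15 = $92,562.96

A = P + I = P(1 + rt) = $92,562.96


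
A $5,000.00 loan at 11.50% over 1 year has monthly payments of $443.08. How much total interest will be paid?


Total paid over the life of the loan = PMT × n.
Total paid = $443.08 × 12 = $5,316.96
Total interest = total paid − principal = $5,316.96 − $5,000.00 = $316.96

Total interest = (PMT × n) - PV = $316.96


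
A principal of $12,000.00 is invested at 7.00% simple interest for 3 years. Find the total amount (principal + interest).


Total amount formula: A = P(1 + rt) = P + P·r·t
Interest: I = P × r × t = $12,000.00 × 0.07 × 3 = $2,520.00
A = P + I = $12,000.00 + $2,520.00 = $14,520.00

A = P + I = P(1 + rt) = $14,520.00


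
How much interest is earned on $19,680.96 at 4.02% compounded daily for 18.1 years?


Compound interest earned = final amount − principal.
A = P(1 + r/n)^(nt) = $19,680.96 × (1 + 0.0402/365)^(365 × 18.1) = $40,740.86
Interest = A − P = $40,740.86 − $19,680.96 = $21,059.90

Interest = A - P = $21,059.90
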